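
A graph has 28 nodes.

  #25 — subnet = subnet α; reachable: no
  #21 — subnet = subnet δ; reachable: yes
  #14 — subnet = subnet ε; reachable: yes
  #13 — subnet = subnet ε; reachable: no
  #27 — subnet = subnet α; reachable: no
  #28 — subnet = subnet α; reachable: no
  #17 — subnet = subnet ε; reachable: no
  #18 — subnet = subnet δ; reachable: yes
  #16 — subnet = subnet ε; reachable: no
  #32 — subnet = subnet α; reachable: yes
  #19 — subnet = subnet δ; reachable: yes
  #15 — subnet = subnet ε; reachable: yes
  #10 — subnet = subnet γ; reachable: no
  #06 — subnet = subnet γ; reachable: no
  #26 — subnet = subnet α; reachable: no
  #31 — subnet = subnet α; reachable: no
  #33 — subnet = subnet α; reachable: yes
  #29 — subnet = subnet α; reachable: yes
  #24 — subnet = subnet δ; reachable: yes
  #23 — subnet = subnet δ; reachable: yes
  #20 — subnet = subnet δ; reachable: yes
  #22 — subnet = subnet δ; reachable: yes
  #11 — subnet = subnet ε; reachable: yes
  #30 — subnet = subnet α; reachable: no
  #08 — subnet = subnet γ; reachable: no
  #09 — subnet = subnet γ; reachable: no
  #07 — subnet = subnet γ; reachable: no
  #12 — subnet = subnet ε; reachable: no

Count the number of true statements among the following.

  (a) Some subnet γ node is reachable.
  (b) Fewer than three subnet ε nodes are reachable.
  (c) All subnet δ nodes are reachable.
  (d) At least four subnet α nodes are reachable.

1

(a) subnet γ: |A| = 5, |A ∩ B| = 0; needs A ∩ B ≠ ∅ (|A ∩ B| ≥ 1) — false.
(b) subnet ε: |A| = 7, |A ∩ B| = 3; needs |A ∩ B| < 3 — false.
(c) subnet δ: |A| = 7, |A ∩ B| = 7; needs A ⊆ B, i.e. every element of A is in B (|A ∖ B| = 0) — true.
(d) subnet α: |A| = 9, |A ∩ B| = 3; needs |A ∩ B| ≥ 4 — false.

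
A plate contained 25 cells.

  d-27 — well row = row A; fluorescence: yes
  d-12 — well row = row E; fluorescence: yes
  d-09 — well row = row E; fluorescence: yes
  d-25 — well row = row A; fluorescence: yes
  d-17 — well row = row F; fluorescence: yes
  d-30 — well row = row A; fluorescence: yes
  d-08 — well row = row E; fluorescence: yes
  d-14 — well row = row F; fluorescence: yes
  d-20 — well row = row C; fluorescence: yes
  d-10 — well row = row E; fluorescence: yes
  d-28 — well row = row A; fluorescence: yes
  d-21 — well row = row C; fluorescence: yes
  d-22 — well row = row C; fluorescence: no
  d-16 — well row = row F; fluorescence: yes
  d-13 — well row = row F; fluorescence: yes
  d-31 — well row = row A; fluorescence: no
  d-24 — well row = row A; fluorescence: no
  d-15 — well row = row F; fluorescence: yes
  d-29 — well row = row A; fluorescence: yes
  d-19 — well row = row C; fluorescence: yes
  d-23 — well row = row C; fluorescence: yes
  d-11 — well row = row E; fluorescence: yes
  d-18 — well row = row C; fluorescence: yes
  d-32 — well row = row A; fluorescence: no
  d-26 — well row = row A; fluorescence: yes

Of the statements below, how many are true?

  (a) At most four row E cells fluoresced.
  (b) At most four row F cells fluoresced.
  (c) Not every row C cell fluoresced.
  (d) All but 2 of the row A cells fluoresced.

(a) row E: |A| = 5, |A ∩ B| = 5; needs |A ∩ B| ≤ 4 — false.
(b) row F: |A| = 5, |A ∩ B| = 5; needs |A ∩ B| ≤ 4 — false.
(c) row C: |A| = 6, |A ∩ B| = 5; needs A ⊄ B (|A ∖ B| ≥ 1) — true.
(d) row A: |A| = 9, |A ∩ B| = 6; needs |A ∖ B| = 2 — false.

1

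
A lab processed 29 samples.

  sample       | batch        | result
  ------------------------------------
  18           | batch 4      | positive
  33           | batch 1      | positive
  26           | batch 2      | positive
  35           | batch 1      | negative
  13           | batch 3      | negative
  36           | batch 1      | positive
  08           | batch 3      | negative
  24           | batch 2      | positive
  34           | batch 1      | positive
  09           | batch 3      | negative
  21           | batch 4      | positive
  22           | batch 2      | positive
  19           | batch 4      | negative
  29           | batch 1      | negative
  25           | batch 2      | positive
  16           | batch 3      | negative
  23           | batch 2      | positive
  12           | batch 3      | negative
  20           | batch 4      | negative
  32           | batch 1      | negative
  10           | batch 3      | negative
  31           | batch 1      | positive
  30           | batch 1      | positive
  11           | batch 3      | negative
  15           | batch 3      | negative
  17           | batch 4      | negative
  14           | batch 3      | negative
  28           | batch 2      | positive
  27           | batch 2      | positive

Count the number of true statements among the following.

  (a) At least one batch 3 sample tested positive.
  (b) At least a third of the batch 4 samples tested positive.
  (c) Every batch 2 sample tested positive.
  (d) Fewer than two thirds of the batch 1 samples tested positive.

(a) batch 3: |A| = 9, |A ∩ B| = 0; needs A ∩ B ≠ ∅ (|A ∩ B| ≥ 1) — false.
(b) batch 4: |A| = 5, |A ∩ B| = 2; needs |A ∩ B| / |A| ≥ 1/3 — true.
(c) batch 2: |A| = 7, |A ∩ B| = 7; needs A ⊆ B, i.e. every element of A is in B (|A ∖ B| = 0) — true.
(d) batch 1: |A| = 8, |A ∩ B| = 5; needs |A ∩ B| / |A| < 2/3 — true.

3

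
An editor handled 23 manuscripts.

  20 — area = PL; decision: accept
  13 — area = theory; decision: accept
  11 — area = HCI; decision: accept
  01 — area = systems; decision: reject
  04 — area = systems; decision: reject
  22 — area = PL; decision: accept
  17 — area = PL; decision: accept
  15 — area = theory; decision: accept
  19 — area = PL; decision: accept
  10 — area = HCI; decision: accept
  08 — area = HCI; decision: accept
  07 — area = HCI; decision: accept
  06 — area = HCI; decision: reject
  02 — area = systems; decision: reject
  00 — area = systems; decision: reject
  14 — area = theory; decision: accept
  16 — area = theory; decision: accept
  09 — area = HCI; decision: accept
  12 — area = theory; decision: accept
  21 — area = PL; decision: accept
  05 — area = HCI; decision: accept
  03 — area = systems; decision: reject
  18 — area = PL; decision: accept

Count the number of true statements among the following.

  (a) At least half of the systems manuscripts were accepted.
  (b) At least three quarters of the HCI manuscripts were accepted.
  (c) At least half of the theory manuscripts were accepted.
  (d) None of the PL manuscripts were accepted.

(a) systems: |A| = 5, |A ∩ B| = 0; needs |A ∩ B| ≥ |A ∖ B| — false.
(b) HCI: |A| = 7, |A ∩ B| = 6; needs |A ∩ B| / |A| ≥ 3/4 — true.
(c) theory: |A| = 5, |A ∩ B| = 5; needs |A ∩ B| ≥ |A ∖ B| — true.
(d) PL: |A| = 6, |A ∩ B| = 6; needs A ∩ B = ∅ (|A ∩ B| = 0) — false.

2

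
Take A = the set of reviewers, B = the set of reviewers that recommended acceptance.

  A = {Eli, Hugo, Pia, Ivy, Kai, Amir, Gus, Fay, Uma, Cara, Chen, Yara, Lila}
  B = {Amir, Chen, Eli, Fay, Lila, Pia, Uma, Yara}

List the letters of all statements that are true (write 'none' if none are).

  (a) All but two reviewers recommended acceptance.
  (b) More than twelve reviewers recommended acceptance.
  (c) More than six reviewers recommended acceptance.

|A| = 13, |A ∩ B| = 8, |A ∖ B| = 5.
(a) |A ∖ B| = 2: fails.
(b) |A ∩ B| > 12: fails.
(c) |A ∩ B| > 6: holds.

(c)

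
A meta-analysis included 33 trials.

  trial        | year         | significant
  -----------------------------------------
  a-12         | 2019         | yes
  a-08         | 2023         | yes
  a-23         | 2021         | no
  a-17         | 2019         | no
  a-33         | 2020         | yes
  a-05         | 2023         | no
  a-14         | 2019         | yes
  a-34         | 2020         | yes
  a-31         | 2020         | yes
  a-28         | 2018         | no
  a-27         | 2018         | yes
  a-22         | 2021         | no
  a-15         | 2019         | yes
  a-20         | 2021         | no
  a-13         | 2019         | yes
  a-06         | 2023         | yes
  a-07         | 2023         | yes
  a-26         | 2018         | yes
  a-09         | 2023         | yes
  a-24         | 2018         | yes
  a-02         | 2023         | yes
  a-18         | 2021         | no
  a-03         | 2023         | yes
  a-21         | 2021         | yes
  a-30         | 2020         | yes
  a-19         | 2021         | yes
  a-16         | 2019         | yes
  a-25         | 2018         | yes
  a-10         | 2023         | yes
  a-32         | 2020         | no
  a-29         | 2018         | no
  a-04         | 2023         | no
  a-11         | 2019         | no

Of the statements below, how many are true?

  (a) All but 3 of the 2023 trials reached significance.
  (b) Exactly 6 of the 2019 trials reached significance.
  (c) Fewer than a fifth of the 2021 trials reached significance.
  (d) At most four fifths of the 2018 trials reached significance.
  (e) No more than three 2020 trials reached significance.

(a) 2023: |A| = 9, |A ∩ B| = 7; needs |A ∖ B| = 3 — false.
(b) 2019: |A| = 7, |A ∩ B| = 5; needs |A ∩ B| = 6 — false.
(c) 2021: |A| = 6, |A ∩ B| = 2; needs |A ∩ B| / |A| < 1/5 — false.
(d) 2018: |A| = 6, |A ∩ B| = 4; needs |A ∩ B| / |A| ≤ 4/5 — true.
(e) 2020: |A| = 5, |A ∩ B| = 4; needs |A ∩ B| ≤ 3 — false.

1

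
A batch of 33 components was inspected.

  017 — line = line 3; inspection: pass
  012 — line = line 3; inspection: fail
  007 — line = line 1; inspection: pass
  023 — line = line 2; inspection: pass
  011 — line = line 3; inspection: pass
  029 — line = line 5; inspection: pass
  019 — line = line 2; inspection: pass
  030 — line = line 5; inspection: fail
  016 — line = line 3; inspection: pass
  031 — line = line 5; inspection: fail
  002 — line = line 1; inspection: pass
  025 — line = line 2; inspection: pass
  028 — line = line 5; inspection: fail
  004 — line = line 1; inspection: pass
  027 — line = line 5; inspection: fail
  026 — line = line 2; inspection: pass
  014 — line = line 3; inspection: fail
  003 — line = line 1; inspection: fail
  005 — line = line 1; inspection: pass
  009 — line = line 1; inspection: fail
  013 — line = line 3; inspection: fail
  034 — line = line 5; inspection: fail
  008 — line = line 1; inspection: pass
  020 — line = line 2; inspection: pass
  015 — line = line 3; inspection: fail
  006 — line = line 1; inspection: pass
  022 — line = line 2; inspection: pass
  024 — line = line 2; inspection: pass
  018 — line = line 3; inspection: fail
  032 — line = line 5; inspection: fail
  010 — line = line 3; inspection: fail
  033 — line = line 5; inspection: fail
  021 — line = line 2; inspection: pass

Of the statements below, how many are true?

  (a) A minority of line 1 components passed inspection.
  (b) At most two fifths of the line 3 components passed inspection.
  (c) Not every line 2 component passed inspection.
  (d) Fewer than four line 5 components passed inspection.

2

(a) line 1: |A| = 8, |A ∩ B| = 6; needs |A ∩ B| < |A ∖ B| — false.
(b) line 3: |A| = 9, |A ∩ B| = 3; needs |A ∩ B| / |A| ≤ 2/5 — true.
(c) line 2: |A| = 8, |A ∩ B| = 8; needs A ⊄ B (|A ∖ B| ≥ 1) — false.
(d) line 5: |A| = 8, |A ∩ B| = 1; needs |A ∩ B| < 4 — true.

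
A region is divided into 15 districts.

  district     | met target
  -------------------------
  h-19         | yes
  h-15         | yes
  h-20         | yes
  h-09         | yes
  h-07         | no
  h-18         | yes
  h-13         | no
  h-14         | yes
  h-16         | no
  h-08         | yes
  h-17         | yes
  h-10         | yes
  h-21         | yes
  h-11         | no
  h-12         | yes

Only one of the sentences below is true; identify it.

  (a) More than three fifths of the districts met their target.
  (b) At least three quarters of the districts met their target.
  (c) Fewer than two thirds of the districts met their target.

|A| = 15, |A ∩ B| = 11, |A ∖ B| = 4.
(a) requires |A ∩ B| / |A| > 3/5: true.
(b) requires |A ∩ B| / |A| ≥ 3/4: false.
(c) requires |A ∩ B| / |A| < 2/3: false.

(a)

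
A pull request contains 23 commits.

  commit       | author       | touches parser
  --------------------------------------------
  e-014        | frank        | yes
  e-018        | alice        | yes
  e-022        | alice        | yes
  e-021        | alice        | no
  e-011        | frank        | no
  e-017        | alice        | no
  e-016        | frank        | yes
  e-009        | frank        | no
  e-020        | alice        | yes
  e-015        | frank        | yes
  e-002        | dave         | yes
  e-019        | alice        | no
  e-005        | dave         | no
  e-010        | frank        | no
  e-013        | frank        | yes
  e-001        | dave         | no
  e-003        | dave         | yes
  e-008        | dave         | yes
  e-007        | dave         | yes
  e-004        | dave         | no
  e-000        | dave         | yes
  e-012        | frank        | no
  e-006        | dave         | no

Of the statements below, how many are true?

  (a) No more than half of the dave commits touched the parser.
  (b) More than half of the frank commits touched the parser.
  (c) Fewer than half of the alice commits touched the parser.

(a) dave: |A| = 9, |A ∩ B| = 5; needs |A ∩ B| ≤ |A ∖ B| — false.
(b) frank: |A| = 8, |A ∩ B| = 4; needs |A ∩ B| > |A ∖ B| — false.
(c) alice: |A| = 6, |A ∩ B| = 3; needs |A ∩ B| < |A ∖ B| — false.

0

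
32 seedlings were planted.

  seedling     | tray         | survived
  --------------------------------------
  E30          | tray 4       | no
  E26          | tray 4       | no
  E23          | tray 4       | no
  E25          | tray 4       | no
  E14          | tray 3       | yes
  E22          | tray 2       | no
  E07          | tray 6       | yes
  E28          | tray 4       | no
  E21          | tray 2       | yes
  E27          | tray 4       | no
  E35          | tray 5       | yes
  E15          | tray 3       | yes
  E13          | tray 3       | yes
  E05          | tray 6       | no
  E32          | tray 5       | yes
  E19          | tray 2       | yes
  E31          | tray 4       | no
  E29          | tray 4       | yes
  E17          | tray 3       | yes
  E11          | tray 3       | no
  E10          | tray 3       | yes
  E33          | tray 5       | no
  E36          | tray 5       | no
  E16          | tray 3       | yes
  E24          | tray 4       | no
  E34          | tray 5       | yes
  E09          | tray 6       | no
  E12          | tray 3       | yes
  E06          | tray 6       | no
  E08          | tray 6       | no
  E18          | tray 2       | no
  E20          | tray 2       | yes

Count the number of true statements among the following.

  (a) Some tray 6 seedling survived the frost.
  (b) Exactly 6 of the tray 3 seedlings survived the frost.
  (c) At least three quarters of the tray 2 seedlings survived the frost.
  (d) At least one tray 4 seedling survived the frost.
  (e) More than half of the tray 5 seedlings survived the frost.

(a) tray 6: |A| = 5, |A ∩ B| = 1; needs A ∩ B ≠ ∅ (|A ∩ B| ≥ 1) — true.
(b) tray 3: |A| = 8, |A ∩ B| = 7; needs |A ∩ B| = 6 — false.
(c) tray 2: |A| = 5, |A ∩ B| = 3; needs |A ∩ B| / |A| ≥ 3/4 — false.
(d) tray 4: |A| = 9, |A ∩ B| = 1; needs A ∩ B ≠ ∅ (|A ∩ B| ≥ 1) — true.
(e) tray 5: |A| = 5, |A ∩ B| = 3; needs |A ∩ B| > |A ∖ B| — true.

3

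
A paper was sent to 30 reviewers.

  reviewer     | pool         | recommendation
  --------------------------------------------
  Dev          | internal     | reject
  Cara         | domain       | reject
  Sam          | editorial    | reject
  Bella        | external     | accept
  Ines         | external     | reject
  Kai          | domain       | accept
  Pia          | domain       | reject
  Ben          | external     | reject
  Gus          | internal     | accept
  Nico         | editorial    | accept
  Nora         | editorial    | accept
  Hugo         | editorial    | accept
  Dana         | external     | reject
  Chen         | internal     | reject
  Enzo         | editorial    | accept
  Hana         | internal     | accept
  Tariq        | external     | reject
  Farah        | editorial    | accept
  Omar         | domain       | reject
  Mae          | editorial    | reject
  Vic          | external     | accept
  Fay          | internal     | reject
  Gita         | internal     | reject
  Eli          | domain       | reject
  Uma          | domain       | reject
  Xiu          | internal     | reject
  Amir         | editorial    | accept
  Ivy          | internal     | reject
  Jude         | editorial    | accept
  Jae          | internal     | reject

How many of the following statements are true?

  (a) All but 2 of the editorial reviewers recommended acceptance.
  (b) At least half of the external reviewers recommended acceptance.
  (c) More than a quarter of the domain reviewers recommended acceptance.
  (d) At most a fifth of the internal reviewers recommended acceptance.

(a) editorial: |A| = 9, |A ∩ B| = 7; needs |A ∖ B| = 2 — true.
(b) external: |A| = 6, |A ∩ B| = 2; needs |A ∩ B| ≥ |A ∖ B| — false.
(c) domain: |A| = 6, |A ∩ B| = 1; needs |A ∩ B| / |A| > 1/4 — false.
(d) internal: |A| = 9, |A ∩ B| = 2; needs |A ∩ B| / |A| ≤ 1/5 — false.

1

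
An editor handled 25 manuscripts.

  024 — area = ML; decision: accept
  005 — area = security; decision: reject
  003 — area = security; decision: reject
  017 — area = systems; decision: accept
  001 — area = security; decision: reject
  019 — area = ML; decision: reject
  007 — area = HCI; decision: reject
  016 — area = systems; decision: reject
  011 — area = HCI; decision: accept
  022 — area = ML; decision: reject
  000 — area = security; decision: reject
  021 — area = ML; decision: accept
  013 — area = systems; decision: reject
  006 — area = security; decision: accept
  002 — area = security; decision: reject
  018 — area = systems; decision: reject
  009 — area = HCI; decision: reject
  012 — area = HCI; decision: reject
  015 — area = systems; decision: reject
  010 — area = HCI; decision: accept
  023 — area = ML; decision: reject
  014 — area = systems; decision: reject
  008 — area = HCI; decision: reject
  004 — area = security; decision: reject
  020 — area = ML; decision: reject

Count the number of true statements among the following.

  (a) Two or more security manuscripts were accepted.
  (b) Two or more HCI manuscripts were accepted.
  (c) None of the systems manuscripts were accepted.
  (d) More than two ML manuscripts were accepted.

(a) security: |A| = 7, |A ∩ B| = 1; needs |A ∩ B| ≥ 2 — false.
(b) HCI: |A| = 6, |A ∩ B| = 2; needs |A ∩ B| ≥ 2 — true.
(c) systems: |A| = 6, |A ∩ B| = 1; needs A ∩ B = ∅ (|A ∩ B| = 0) — false.
(d) ML: |A| = 6, |A ∩ B| = 2; needs |A ∩ B| > 2 — false.

1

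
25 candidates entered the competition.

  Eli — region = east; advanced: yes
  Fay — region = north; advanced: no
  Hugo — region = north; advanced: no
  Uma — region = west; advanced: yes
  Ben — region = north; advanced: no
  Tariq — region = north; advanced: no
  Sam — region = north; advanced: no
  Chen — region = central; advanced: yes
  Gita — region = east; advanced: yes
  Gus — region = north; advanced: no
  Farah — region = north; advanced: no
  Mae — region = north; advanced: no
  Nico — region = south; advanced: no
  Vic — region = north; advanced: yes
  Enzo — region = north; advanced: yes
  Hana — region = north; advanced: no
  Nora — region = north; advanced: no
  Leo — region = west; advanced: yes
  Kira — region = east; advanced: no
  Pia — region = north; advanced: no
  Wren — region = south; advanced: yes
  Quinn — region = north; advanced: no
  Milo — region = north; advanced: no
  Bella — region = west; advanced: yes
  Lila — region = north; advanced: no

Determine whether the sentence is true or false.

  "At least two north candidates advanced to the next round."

The determiner here denotes the relation: |A ∩ B| ≥ 2.
|A| = 16, |A ∩ B| = 2, |A ∖ B| = 14.
|A ∩ B| = 2, so the statement is true.

True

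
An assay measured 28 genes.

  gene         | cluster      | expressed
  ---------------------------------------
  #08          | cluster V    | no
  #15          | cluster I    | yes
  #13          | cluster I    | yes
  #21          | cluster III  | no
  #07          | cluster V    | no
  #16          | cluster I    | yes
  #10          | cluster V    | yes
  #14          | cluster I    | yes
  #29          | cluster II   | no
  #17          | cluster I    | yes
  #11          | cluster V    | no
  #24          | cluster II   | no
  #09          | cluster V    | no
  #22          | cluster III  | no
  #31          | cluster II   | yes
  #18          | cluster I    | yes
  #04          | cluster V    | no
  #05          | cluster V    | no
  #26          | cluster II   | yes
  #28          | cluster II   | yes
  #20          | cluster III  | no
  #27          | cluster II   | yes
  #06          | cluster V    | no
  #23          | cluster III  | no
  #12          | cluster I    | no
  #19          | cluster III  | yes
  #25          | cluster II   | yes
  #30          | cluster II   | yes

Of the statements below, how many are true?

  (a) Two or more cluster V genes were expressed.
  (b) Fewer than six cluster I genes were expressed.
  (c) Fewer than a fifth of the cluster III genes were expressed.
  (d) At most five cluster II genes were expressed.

(a) cluster V: |A| = 8, |A ∩ B| = 1; needs |A ∩ B| ≥ 2 — false.
(b) cluster I: |A| = 7, |A ∩ B| = 6; needs |A ∩ B| < 6 — false.
(c) cluster III: |A| = 5, |A ∩ B| = 1; needs |A ∩ B| / |A| < 1/5 — false.
(d) cluster II: |A| = 8, |A ∩ B| = 6; needs |A ∩ B| ≤ 5 — false.

0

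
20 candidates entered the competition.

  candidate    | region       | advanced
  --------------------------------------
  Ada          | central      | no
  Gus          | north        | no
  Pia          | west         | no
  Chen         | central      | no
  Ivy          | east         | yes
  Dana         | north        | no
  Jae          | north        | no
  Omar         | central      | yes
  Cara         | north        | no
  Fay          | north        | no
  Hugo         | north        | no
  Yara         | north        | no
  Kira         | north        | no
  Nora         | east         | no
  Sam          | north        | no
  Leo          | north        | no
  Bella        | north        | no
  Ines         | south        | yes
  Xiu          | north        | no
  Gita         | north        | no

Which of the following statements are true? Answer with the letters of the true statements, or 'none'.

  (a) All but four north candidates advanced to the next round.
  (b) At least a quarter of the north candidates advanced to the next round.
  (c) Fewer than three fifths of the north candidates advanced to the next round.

(c)

|A| = 13, |A ∩ B| = 0, |A ∖ B| = 13.
(a) |A ∖ B| = 4: fails.
(b) |A ∩ B| / |A| ≥ 1/4: fails.
(c) |A ∩ B| / |A| < 3/5: holds.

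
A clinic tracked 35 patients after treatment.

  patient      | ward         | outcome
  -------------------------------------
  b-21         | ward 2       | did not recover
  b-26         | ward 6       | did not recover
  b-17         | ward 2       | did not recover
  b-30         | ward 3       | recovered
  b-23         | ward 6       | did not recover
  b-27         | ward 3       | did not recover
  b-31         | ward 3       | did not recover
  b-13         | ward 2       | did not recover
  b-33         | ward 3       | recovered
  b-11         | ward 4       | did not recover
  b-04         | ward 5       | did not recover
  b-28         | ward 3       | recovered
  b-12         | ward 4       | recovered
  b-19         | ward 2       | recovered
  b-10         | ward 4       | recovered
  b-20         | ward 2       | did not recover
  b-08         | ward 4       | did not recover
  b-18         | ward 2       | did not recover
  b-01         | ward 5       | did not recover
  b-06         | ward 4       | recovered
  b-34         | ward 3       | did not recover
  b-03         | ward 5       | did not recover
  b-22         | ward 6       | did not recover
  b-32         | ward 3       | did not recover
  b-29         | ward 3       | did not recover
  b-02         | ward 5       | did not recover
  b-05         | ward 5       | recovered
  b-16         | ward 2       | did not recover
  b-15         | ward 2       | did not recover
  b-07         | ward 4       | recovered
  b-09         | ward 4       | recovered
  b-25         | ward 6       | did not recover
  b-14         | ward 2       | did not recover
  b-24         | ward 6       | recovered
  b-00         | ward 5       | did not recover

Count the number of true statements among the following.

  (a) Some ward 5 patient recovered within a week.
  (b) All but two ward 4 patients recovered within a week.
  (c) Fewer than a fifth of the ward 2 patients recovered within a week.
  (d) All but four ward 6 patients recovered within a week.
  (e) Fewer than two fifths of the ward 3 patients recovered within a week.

(a) ward 5: |A| = 6, |A ∩ B| = 1; needs A ∩ B ≠ ∅ (|A ∩ B| ≥ 1) — true.
(b) ward 4: |A| = 7, |A ∩ B| = 5; needs |A ∖ B| = 2 — true.
(c) ward 2: |A| = 9, |A ∩ B| = 1; needs |A ∩ B| / |A| < 1/5 — true.
(d) ward 6: |A| = 5, |A ∩ B| = 1; needs |A ∖ B| = 4 — true.
(e) ward 3: |A| = 8, |A ∩ B| = 3; needs |A ∩ B| / |A| < 2/5 — true.

5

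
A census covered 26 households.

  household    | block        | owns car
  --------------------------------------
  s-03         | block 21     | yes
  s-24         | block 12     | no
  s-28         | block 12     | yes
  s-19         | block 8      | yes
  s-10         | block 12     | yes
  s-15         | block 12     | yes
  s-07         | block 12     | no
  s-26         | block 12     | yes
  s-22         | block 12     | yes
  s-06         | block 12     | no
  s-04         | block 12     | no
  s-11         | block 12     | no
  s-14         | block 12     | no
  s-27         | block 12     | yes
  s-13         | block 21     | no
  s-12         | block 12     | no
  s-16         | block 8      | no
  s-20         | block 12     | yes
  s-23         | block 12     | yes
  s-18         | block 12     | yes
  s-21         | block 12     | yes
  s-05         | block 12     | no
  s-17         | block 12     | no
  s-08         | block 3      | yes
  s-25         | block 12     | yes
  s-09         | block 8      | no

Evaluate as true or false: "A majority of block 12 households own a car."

The determiner here denotes the relation: |A ∩ B| > |A ∖ B|.
|A| = 20, |A ∩ B| = 11, |A ∖ B| = 9.
11 > 9, so the statement is true.

True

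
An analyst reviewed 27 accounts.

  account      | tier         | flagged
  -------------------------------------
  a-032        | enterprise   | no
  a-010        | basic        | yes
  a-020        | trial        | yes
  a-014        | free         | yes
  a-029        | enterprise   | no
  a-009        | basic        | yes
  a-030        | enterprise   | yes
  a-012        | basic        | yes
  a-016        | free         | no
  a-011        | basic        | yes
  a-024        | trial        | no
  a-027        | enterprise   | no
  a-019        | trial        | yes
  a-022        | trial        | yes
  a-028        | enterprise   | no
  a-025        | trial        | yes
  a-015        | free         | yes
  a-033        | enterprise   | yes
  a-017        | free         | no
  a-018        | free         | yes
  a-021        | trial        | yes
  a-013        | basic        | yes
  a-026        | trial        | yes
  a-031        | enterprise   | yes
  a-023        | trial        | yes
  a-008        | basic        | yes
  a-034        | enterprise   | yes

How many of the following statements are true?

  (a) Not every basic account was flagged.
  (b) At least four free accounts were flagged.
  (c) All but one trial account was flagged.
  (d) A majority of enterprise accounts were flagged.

1

(a) basic: |A| = 6, |A ∩ B| = 6; needs A ⊄ B (|A ∖ B| ≥ 1) — false.
(b) free: |A| = 5, |A ∩ B| = 3; needs |A ∩ B| ≥ 4 — false.
(c) trial: |A| = 8, |A ∩ B| = 7; needs |A ∖ B| = 1 — true.
(d) enterprise: |A| = 8, |A ∩ B| = 4; needs |A ∩ B| > |A ∖ B| — false.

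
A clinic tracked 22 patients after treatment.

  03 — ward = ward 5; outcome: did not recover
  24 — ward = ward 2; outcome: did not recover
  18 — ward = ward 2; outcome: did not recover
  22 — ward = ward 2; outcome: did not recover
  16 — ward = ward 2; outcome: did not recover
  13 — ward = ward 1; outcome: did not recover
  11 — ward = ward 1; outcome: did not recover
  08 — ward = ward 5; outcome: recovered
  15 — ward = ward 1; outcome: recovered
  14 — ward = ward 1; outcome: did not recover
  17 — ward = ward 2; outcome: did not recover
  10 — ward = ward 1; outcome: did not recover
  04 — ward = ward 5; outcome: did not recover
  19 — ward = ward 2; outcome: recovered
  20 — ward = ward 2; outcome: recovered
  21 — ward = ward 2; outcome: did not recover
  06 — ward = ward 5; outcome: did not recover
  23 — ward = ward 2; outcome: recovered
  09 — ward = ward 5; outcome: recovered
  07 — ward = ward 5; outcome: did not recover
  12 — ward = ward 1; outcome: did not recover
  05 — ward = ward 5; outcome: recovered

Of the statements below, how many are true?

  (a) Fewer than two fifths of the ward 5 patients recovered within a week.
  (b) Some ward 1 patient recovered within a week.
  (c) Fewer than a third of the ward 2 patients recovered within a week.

(a) ward 5: |A| = 7, |A ∩ B| = 3; needs |A ∩ B| / |A| < 2/5 — false.
(b) ward 1: |A| = 6, |A ∩ B| = 1; needs A ∩ B ≠ ∅ (|A ∩ B| ≥ 1) — true.
(c) ward 2: |A| = 9, |A ∩ B| = 3; needs |A ∩ B| / |A| < 1/3 — false.

1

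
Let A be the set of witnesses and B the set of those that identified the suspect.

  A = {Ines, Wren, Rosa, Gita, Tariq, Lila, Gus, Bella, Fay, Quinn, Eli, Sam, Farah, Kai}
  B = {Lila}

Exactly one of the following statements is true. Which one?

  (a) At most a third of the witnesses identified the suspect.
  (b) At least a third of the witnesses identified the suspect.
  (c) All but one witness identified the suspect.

(a)

|A| = 14, |A ∩ B| = 1, |A ∖ B| = 13.
(a) requires |A ∩ B| / |A| ≤ 1/3: true.
(b) requires |A ∩ B| / |A| ≥ 1/3: false.
(c) requires |A ∖ B| = 1: false.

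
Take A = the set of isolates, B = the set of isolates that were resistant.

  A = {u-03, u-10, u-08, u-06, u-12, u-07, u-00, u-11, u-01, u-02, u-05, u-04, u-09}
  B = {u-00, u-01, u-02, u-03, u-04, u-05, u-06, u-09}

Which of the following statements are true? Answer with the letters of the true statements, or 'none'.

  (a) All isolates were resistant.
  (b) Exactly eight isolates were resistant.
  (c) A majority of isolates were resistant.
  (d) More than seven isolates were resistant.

(b), (c), (d)

|A| = 13, |A ∩ B| = 8, |A ∖ B| = 5.
(a) A ⊆ B, i.e. every element of A is in B (|A ∖ B| = 0): fails.
(b) |A ∩ B| = 8: holds.
(c) |A ∩ B| > |A ∖ B|: holds.
(d) |A ∩ B| > 7: holds.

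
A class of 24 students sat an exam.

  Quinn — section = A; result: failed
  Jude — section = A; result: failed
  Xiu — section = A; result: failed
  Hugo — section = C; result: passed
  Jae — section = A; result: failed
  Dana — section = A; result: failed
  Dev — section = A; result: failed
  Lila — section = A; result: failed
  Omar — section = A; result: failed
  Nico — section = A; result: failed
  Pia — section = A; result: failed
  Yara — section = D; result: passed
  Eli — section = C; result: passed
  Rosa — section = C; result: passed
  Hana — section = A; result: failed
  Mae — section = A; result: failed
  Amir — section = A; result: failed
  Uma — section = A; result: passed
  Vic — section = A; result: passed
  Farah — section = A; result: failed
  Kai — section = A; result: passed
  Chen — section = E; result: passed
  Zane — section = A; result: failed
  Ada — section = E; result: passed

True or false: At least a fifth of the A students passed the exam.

Truth condition: |A ∩ B| / |A| ≥ 1/5.
|A| = 18, |A ∩ B| = 3, |A ∖ B| = 15.
|A ∩ B|/|A| = 3/18, so the statement is false.

False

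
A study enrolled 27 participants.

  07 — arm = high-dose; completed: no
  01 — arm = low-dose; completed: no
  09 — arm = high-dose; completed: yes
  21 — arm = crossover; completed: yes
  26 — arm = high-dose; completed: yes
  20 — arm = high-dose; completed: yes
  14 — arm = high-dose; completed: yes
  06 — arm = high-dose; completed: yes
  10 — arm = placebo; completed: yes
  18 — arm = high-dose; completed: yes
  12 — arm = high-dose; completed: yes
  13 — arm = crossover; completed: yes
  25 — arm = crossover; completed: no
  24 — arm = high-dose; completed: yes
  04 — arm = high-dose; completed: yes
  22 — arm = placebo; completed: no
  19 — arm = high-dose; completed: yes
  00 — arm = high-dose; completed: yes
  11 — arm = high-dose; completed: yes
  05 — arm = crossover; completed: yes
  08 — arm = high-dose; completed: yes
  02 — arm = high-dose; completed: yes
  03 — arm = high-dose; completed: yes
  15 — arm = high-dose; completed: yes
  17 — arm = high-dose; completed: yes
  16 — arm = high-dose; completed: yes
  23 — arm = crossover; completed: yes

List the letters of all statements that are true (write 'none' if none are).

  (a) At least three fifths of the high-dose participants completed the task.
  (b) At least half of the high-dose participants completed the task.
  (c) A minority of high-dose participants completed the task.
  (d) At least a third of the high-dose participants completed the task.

(a), (b), (d)

|A| = 19, |A ∩ B| = 18, |A ∖ B| = 1.
(a) |A ∩ B| / |A| ≥ 3/5: holds.
(b) |A ∩ B| ≥ |A ∖ B|: holds.
(c) |A ∩ B| < |A ∖ B|: fails.
(d) |A ∩ B| / |A| ≥ 1/3: holds.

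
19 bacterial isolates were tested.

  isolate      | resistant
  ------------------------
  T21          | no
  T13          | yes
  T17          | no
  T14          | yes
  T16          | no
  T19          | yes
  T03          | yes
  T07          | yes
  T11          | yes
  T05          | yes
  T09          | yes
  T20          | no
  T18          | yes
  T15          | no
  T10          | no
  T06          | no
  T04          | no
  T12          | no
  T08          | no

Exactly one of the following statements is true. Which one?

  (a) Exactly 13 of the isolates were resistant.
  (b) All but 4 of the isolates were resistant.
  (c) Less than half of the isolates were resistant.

|A| = 19, |A ∩ B| = 9, |A ∖ B| = 10.
(a) requires |A ∩ B| = 13: false.
(b) requires |A ∖ B| = 4: false.
(c) requires |A ∩ B| < |A ∖ B|: true.

(c)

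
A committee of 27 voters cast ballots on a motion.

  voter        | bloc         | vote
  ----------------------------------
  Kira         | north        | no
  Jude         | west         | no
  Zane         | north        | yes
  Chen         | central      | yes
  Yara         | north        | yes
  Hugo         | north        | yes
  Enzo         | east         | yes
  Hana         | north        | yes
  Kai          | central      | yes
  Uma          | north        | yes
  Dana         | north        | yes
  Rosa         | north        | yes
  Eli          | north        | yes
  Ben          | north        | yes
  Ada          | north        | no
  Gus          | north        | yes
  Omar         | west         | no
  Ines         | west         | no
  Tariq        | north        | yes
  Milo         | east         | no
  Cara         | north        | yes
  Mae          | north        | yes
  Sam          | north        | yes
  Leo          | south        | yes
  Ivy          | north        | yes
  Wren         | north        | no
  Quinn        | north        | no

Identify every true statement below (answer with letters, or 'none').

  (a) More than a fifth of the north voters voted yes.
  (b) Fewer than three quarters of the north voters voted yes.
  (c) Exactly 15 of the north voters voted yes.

(a), (c)

|A| = 19, |A ∩ B| = 15, |A ∖ B| = 4.
(a) |A ∩ B| / |A| > 1/5: holds.
(b) |A ∩ B| / |A| < 3/4: fails.
(c) |A ∩ B| = 15: holds.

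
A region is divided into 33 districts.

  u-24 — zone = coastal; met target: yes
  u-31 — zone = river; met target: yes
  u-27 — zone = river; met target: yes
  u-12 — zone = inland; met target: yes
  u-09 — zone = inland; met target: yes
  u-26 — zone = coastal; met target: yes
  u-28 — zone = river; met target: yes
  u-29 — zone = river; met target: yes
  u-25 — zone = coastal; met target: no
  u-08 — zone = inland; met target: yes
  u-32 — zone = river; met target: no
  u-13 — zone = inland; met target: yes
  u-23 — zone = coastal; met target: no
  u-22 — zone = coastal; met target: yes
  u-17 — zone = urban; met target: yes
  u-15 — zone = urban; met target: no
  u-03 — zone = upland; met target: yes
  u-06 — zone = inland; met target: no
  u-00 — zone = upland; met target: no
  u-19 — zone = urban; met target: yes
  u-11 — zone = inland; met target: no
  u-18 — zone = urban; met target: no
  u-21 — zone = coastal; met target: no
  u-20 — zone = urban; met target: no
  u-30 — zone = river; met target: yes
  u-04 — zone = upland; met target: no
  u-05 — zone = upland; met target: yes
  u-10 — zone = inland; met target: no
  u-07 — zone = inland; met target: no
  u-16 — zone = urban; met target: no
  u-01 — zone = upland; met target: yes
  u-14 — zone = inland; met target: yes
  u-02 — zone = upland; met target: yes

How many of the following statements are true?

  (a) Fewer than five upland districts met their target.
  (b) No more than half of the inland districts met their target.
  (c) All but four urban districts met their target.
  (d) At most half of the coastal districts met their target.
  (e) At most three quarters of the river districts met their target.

3

(a) upland: |A| = 6, |A ∩ B| = 4; needs |A ∩ B| < 5 — true.
(b) inland: |A| = 9, |A ∩ B| = 5; needs |A ∩ B| ≤ |A ∖ B| — false.
(c) urban: |A| = 6, |A ∩ B| = 2; needs |A ∖ B| = 4 — true.
(d) coastal: |A| = 6, |A ∩ B| = 3; needs |A ∩ B| ≤ |A ∖ B| — true.
(e) river: |A| = 6, |A ∩ B| = 5; needs |A ∩ B| / |A| ≤ 3/4 — false.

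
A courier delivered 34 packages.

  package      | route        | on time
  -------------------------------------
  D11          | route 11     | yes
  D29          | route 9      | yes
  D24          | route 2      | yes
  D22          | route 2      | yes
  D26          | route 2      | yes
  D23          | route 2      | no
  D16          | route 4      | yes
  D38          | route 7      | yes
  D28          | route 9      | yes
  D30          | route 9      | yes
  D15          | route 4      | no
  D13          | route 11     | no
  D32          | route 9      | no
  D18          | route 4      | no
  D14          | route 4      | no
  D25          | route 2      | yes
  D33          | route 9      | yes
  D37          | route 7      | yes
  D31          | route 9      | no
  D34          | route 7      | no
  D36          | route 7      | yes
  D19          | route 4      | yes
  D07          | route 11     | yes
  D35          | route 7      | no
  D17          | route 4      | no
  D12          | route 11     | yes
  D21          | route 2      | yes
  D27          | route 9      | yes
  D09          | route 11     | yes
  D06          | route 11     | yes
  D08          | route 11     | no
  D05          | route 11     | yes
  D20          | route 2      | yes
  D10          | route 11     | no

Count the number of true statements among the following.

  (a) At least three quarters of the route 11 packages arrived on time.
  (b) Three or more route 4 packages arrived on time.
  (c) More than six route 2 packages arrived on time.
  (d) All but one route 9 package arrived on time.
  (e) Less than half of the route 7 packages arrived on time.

(a) route 11: |A| = 9, |A ∩ B| = 6; needs |A ∩ B| / |A| ≥ 3/4 — false.
(b) route 4: |A| = 6, |A ∩ B| = 2; needs |A ∩ B| ≥ 3 — false.
(c) route 2: |A| = 7, |A ∩ B| = 6; needs |A ∩ B| > 6 — false.
(d) route 9: |A| = 7, |A ∩ B| = 5; needs |A ∖ B| = 1 — false.
(e) route 7: |A| = 5, |A ∩ B| = 3; needs |A ∩ B| < |A ∖ B| — false.

0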